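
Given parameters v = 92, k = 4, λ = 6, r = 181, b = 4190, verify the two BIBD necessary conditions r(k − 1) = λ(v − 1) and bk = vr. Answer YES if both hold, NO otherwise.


Condition (i): r(k − 1) = 181·3 = 543; λ(v − 1) = 6·91 = 546. Match? NO.
Condition (ii): bk = 4190·4 = 16760; vr = 92·181 = 16652. Match? NO.
Both conditions hold? NO.

NO


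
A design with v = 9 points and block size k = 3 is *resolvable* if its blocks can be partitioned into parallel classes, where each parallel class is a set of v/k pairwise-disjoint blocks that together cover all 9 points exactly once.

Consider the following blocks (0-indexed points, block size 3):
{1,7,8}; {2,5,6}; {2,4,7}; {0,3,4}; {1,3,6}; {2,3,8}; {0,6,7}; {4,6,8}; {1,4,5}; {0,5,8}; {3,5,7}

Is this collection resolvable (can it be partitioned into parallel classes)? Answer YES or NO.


v = 9, block size k = 3, number of blocks = 11.
For resolvability, blocks must partition into parallel classes of size v/k = 3.
Total blocks must therefore be a multiple of 3: 11 = 3·3 + 2 ⇒ not divisible ✗.
Resolvable? NO.

NO


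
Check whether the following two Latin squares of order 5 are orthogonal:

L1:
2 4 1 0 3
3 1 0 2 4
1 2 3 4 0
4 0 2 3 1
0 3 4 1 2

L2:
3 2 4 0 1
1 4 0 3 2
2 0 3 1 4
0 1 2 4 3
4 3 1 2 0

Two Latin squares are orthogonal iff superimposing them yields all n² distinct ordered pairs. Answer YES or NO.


Form the n² = 25 superimposed pairs (L1[i][j], L2[i][j]), row by row (rows and columns indexed from 0):
row 0: (2,3) (4,2) (1,4) (0,0) (3,1)
row 1: (3,1) (1,4) (0,0) (2,3) (4,2)
row 2: (1,2) (2,0) (3,3) (4,1) (0,4)
row 3: (4,0) (0,1) (2,2) (3,4) (1,3)
row 4: (0,4) (3,3) (4,1) (1,2) (2,0)
Orthogonality requires all 25 pairs distinct.
But the pair (3,1) repeats: cell (0,4) has L1 = 3, L2 = 1, and cell (1,0) has L1 = 3, L2 = 1.
A repeated pair means some other pair never occurs (only 15 distinct pairs out of 25), so the squares are not orthogonal.
Conclusion: NO.

NO


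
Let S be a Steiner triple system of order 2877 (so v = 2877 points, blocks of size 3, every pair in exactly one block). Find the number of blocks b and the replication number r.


An STS(v) is a 2-(v, 3, 1) BIBD: block size k = 3, λ = 1.
Replication: r(k − 1) = λ(v − 1) ⇒ r·2 = 2877 − 1 = 2876 ⇒ r = 1438.
Block count: b = v(v − 1)/6 = 2877·2876/6 = 8274252/6 = 1379042.

r = 1438, b = 1379042.


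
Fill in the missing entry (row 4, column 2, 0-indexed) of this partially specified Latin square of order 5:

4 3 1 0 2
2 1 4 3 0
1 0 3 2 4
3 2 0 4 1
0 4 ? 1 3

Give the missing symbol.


Row 4 contains symbols [0, 1, 3, 4] — missing [2].
Column 2 contains symbols [0, 1, 3, 4] — missing [2].
The missing symbol must appear in both missing sets; intersection = [2].
Therefore the hidden value is 2.

Missing value = 2.


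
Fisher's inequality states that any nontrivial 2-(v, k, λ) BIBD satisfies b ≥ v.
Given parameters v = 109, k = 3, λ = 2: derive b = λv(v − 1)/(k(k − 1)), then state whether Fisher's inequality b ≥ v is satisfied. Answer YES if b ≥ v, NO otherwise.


r = λ(v − 1)/(k − 1) = 2·108/2 = 108.
b = vr/k = 109·108/3 = 3924.
Fisher's inequality: b ≥ v ⇔ 3924 ≥ 109? YES.

YES


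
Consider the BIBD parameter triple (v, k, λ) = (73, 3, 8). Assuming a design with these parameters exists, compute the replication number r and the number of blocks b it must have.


Any 2-(v, k, λ) BIBD satisfies two necessary conditions:
  (i)  Each point sits in r blocks, and counting incidences through any fixed point gives r(k − 1) = λ(v − 1), so r = λ(v − 1)/(k − 1).
  (ii) Total incidences bk = vr, so b = vr/k.
Step 1: r = λ(v − 1)/(k − 1) = 8·(73 − 1)/(3 − 1) = 8·72/2 = 576/2 = 288.
Step 2: b = vr/k = 73·288/3 = 21024/3 = 7008.
Check integrality: r = 288 ∈ Z ✓, b = 7008 ∈ Z ✓.
(These identities are necessary conditions: they determine r and b for any design with these parameters, but do not by themselves prove that one exists.)

r = 288, b = 7008.


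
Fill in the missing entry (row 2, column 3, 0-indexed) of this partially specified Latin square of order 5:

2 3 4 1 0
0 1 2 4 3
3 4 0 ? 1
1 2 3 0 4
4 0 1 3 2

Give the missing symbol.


Row 2 contains symbols [0, 1, 3, 4] — missing [2].
Column 3 contains symbols [0, 1, 3, 4] — missing [2].
The missing symbol must appear in both missing sets; intersection = [2].
Therefore the hidden value is 2.

Missing value = 2.


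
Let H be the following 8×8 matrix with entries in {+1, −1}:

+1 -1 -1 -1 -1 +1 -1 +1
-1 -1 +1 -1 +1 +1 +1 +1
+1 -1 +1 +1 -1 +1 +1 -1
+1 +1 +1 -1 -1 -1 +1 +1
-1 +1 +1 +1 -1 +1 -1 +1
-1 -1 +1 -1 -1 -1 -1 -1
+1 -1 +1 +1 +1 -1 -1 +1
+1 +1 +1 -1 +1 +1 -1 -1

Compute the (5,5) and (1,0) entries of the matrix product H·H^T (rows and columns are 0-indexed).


Row 0 of H: [1, -1, -1, -1, -1, 1, -1, 1].
Row 1 of H: [-1, -1, 1, -1, 1, 1, 1, 1].
Row 5 of H: [-1, -1, 1, -1, -1, -1, -1, -1].
(H·H^T)[5][5] = Σ_j H[5][j]·H[5][j] = (-1)² + (-1)² + (1)² + (-1)² + (-1)² + (-1)² + (-1)² + (-1)² = 1 + 1 + 1 + 1 + 1 + 1 + 1 + 1 = 8.
(H·H^T)[1][0] = Σ_j H[1][j]·H[0][j] = (-1)·(1) + (-1)·(-1) + (1)·(-1) + (-1)·(-1) + (1)·(-1) + (1)·(1) + (1)·(-1) + (1)·(1) = -1 + 1 + -1 + 1 + -1 + 1 + -1 + 1 = 0.
So rows 1 and 0 are orthogonal; the diagonal entry equals n = 8.

(5,5) entry = 8; (1,0) entry = 0.


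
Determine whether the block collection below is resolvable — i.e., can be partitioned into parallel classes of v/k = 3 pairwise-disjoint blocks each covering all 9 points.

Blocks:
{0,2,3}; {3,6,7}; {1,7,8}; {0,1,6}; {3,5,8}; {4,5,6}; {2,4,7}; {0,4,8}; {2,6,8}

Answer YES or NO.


v = 9, block size k = 3, number of blocks = 9.
For resolvability, blocks must partition into parallel classes of size v/k = 3.
Total blocks must therefore be a multiple of 3: 9 = 3·3 + 0 ⇒ divisible ✓.
Consider block {3,6,7}. The only other block(s) in the collection disjoint from it are {0,4,8} — just 1 block(s). Any parallel class containing {3,6,7} would need 2 other blocks each disjoint from it, so no parallel class of size 3 can contain {3,6,7}.
Since every block must belong to some parallel class in a resolution, the collection cannot be partitioned into parallel classes.
Resolvable? NO.

NO


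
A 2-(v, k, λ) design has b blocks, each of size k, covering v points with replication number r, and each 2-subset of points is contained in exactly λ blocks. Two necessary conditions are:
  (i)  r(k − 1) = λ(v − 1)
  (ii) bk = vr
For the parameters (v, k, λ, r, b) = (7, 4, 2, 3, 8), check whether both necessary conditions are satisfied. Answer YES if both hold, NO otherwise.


Condition (i): r(k − 1) = 3·3 = 9; λ(v − 1) = 2·6 = 12. Match? NO.
Condition (ii): bk = 8·4 = 32; vr = 7·3 = 21. Match? NO.
Both conditions hold? NO.

NO


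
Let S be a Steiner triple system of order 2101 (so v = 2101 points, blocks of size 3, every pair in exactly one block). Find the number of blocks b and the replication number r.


An STS(v) is a 2-(v, 3, 1) BIBD: block size k = 3, λ = 1.
Replication: r(k − 1) = λ(v − 1) ⇒ r·2 = 2101 − 1 = 2100 ⇒ r = 1050.
Block count: b = v(v − 1)/6 = 2101·2100/6 = 4412100/6 = 735350.

r = 1050, b = 735350.


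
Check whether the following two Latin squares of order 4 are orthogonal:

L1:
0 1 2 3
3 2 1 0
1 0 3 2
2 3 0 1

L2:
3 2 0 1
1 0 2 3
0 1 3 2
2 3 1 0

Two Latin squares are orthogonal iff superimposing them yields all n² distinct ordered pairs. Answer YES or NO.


Form the n² = 16 superimposed pairs (L1[i][j], L2[i][j]), row by row (rows and columns indexed from 0):
row 0: (0,3) (1,2) (2,0) (3,1)
row 1: (3,1) (2,0) (1,2) (0,3)
row 2: (1,0) (0,1) (3,3) (2,2)
row 3: (2,2) (3,3) (0,1) (1,0)
Orthogonality requires all 16 pairs distinct.
But the pair (3,1) repeats: cell (0,3) has L1 = 3, L2 = 1, and cell (1,0) has L1 = 3, L2 = 1.
A repeated pair means some other pair never occurs (only 8 distinct pairs out of 16), so the squares are not orthogonal.
Conclusion: NO.

NO


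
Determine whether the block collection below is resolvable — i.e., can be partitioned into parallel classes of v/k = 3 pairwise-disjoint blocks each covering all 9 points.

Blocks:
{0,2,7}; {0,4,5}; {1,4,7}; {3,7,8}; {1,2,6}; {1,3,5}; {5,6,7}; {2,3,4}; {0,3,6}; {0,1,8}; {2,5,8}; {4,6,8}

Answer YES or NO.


v = 9, block size k = 3, number of blocks = 12.
For resolvability, blocks must partition into parallel classes of size v/k = 3.
Total blocks must therefore be a multiple of 3: 12 = 3·4 + 0 ⇒ divisible ✓.
Greedy packing gives 4 candidate class(es). Each should be a full parallel class (size 3, covers all 9 points).
  Class 1 (3 blocks): {0,2,7}; {1,3,5}; {4,6,8}. Points covered: [0, 1, 2, 3, 4, 5, 6, 7, 8].
  Class 2 (3 blocks): {0,4,5}; {3,7,8}; {1,2,6}. Points covered: [0, 1, 2, 3, 4, 5, 6, 7, 8].
  Class 3 (3 blocks): {1,4,7}; {0,3,6}; {2,5,8}. Points covered: [0, 1, 2, 3, 4, 5, 6, 7, 8].
  Class 4 (3 blocks): {5,6,7}; {2,3,4}; {0,1,8}. Points covered: [0, 1, 2, 3, 4, 5, 6, 7, 8].
All classes full (size 3)? YES. All classes cover every point? YES.
Resolvable? YES.

YES


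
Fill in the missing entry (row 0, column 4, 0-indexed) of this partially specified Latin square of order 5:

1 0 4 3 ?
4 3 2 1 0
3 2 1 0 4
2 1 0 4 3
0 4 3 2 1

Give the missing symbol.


Row 0 contains symbols [0, 1, 3, 4] — missing [2].
Column 4 contains symbols [0, 1, 3, 4] — missing [2].
The missing symbol must appear in both missing sets; intersection = [2].
Therefore the hidden value is 2.

Missing value = 2.


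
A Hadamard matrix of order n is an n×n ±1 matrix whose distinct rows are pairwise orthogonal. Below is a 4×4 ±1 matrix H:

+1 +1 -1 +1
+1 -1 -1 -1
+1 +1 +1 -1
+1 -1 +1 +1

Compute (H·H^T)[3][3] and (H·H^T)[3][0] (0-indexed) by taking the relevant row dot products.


Row 0 of H: [1, 1, -1, 1].
Row 3 of H: [1, -1, 1, 1].
(H·H^T)[3][3] = Σ_j H[3][j]·H[3][j] = (1)² + (-1)² + (1)² + (1)² = 1 + 1 + 1 + 1 = 4.
(H·H^T)[3][0] = Σ_j H[3][j]·H[0][j] = (1)·(1) + (-1)·(1) + (1)·(-1) + (1)·(1) = 1 + -1 + -1 + 1 = 0.
So rows 3 and 0 are orthogonal; the diagonal entry equals n = 4.

(3,3) entry = 4; (3,0) entry = 0.


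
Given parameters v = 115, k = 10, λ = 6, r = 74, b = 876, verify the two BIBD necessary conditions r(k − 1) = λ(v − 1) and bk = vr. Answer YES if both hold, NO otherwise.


Condition (i): r(k − 1) = 74·9 = 666; λ(v − 1) = 6·114 = 684. Match? NO.
Condition (ii): bk = 876·10 = 8760; vr = 115·74 = 8510. Match? NO.
Both conditions hold? NO.

NO


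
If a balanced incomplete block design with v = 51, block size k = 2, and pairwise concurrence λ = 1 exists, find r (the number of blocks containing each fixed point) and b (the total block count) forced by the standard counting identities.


Any 2-(v, k, λ) BIBD satisfies two necessary conditions:
  (i)  Each point sits in r blocks, and counting incidences through any fixed point gives r(k − 1) = λ(v − 1), so r = λ(v − 1)/(k − 1).
  (ii) Total incidences bk = vr, so b = vr/k.
Step 1: r = λ(v − 1)/(k − 1) = 1·(51 − 1)/(2 − 1) = 1·50/1 = 50/1 = 50.
Step 2: b = vr/k = 51·50/2 = 2550/2 = 1275.
Check integrality: r = 50 ∈ Z ✓, b = 1275 ∈ Z ✓.
(These identities are necessary conditions: they determine r and b for any design with these parameters, but do not by themselves prove that one exists.)

r = 50, b = 1275.


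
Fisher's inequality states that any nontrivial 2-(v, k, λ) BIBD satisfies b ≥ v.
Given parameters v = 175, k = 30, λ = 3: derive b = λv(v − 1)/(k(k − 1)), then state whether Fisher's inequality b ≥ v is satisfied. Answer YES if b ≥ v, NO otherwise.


r = λ(v − 1)/(k − 1) = 3·174/29 = 18.
b = vr/k = 175·18/30 = 105.
Fisher's inequality: b ≥ v ⇔ 105 ≥ 175? NO.

NO


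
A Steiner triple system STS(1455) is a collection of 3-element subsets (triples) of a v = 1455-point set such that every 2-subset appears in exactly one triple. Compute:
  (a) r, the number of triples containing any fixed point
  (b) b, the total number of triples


An STS(v) is a 2-(v, 3, 1) BIBD: block size k = 3, λ = 1.
Replication: r(k − 1) = λ(v − 1) ⇒ r·2 = 1455 − 1 = 1454 ⇒ r = 727.
Block count: bk = vr ⇒ b·3 = 1455·727 = 1057785 ⇒ b = 352595.

r = 727, b = 352595.


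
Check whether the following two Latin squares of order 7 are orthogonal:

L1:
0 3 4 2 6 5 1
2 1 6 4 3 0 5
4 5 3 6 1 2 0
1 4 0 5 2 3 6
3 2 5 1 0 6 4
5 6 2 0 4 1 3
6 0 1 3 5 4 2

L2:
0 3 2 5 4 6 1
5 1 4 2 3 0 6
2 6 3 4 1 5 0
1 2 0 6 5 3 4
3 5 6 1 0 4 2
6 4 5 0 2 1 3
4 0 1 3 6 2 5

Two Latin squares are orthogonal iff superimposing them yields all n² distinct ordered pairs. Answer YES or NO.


Form the n² = 49 superimposed pairs (L1[i][j], L2[i][j]), row by row (rows and columns indexed from 0):
row 0: (0,0) (3,3) (4,2) (2,5) (6,4) (5,6) (1,1)
row 1: (2,5) (1,1) (6,4) (4,2) (3,3) (0,0) (5,6)
row 2: (4,2) (5,6) (3,3) (6,4) (1,1) (2,5) (0,0)
row 3: (1,1) (4,2) (0,0) (5,6) (2,5) (3,3) (6,4)
row 4: (3,3) (2,5) (5,6) (1,1) (0,0) (6,4) (4,2)
row 5: (5,6) (6,4) (2,5) (0,0) (4,2) (1,1) (3,3)
row 6: (6,4) (0,0) (1,1) (3,3) (5,6) (4,2) (2,5)
Orthogonality requires all 49 pairs distinct.
But the pair (2,5) repeats: cell (0,3) has L1 = 2, L2 = 5, and cell (1,0) has L1 = 2, L2 = 5.
A repeated pair means some other pair never occurs (only 7 distinct pairs out of 49), so the squares are not orthogonal.
Conclusion: NO.

NO


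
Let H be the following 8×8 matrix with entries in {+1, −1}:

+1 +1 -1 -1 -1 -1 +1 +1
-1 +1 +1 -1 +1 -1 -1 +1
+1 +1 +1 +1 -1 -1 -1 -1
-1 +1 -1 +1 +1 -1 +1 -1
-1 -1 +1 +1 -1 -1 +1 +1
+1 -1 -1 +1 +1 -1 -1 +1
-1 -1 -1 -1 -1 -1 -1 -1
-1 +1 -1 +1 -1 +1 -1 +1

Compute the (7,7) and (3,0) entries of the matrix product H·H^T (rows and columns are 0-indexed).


Row 0 of H: [1, 1, -1, -1, -1, -1, 1, 1].
Row 3 of H: [-1, 1, -1, 1, 1, -1, 1, -1].
Row 7 of H: [-1, 1, -1, 1, -1, 1, -1, 1].
(H·H^T)[7][7] = Σ_j H[7][j]·H[7][j] = (-1)² + (1)² + (-1)² + (1)² + (-1)² + (1)² + (-1)² + (1)² = 1 + 1 + 1 + 1 + 1 + 1 + 1 + 1 = 8.
(H·H^T)[3][0] = Σ_j H[3][j]·H[0][j] = (-1)·(1) + (1)·(1) + (-1)·(-1) + (1)·(-1) + (1)·(-1) + (-1)·(-1) + (1)·(1) + (-1)·(1) = -1 + 1 + 1 + -1 + -1 + 1 + 1 + -1 = 0.
So rows 3 and 0 are orthogonal; the diagonal entry equals n = 8.

(7,7) entry = 8; (3,0) entry = 0.


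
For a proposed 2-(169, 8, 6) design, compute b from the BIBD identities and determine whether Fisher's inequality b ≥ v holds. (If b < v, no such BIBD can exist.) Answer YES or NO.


b = λv(v − 1)/(k(k − 1)) = 6·169·168/(8·7) = 170352/56 = 3042.
Compare with v = 169: b ≥ v, so Fisher's inequality holds.

YES


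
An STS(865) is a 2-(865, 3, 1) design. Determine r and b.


An STS(v) is a 2-(v, 3, 1) BIBD: block size k = 3, λ = 1.
Replication: r(k − 1) = λ(v − 1) ⇒ r·2 = 865 − 1 = 864 ⇒ r = 432.
Block count: bk = vr ⇒ b·3 = 865·432 = 373680 ⇒ b = 124560.
(Check via b = v(v − 1)/6 = 865·864/6 = 747360/6 = 124560.)

r = 432, b = 124560.


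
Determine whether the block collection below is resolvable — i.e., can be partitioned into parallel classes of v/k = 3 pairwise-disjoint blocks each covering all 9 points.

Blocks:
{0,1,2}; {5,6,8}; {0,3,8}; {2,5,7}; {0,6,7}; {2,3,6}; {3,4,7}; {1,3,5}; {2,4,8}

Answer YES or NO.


v = 9, block size k = 3, number of blocks = 9.
For resolvability, blocks must partition into parallel classes of size v/k = 3.
Total blocks must therefore be a multiple of 3: 9 = 3·3 + 0 ⇒ divisible ✓.
Consider block {0,3,8}. The only other block(s) in the collection disjoint from it are {2,5,7} — just 1 block(s). Any parallel class containing {0,3,8} would need 2 other blocks each disjoint from it, so no parallel class of size 3 can contain {0,3,8}.
Since every block must belong to some parallel class in a resolution, the collection cannot be partitioned into parallel classes.
Resolvable? NO.

NO


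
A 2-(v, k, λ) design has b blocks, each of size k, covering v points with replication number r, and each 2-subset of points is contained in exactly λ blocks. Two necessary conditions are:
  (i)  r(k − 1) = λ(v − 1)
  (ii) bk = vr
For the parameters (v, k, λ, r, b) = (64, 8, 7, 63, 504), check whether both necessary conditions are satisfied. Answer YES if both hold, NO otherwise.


Condition (i): r(k − 1) = 63·7 = 441; λ(v − 1) = 7·63 = 441. Match? YES.
Condition (ii): bk = 504·8 = 4032; vr = 64·63 = 4032. Match? YES.
Both conditions hold? YES.

YES


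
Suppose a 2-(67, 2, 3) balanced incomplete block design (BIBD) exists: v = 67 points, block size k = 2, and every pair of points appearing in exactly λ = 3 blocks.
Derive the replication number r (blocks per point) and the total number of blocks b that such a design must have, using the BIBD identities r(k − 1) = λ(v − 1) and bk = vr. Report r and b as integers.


Any 2-(v, k, λ) BIBD satisfies two necessary conditions:
  (i)  Each point sits in r blocks, and counting incidences through any fixed point gives r(k − 1) = λ(v − 1), so r = λ(v − 1)/(k − 1).
  (ii) Total incidences bk = vr, so b = vr/k.
Step 1: r = λ(v − 1)/(k − 1) = 3·(67 − 1)/(2 − 1) = 3·66/1 = 198/1 = 198.
Step 2: b = vr/k = 67·198/2 = 13266/2 = 6633.
Check integrality: r = 198 ∈ Z ✓, b = 6633 ∈ Z ✓.
(These identities are necessary conditions: they determine r and b for any design with these parameters, but do not by themselves prove that one exists.)

r = 198, b = 6633.


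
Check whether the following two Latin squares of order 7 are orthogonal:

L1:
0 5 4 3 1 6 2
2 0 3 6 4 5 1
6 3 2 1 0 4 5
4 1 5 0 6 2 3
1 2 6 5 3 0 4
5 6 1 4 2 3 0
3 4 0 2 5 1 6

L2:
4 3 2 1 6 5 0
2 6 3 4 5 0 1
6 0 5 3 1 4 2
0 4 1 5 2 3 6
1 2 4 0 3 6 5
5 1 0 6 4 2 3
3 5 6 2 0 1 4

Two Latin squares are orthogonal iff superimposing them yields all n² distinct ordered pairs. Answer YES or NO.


Form the n² = 49 superimposed pairs (L1[i][j], L2[i][j]), row by row (rows and columns indexed from 0):
row 0: (0,4) (5,3) (4,2) (3,1) (1,6) (6,5) (2,0)
row 1: (2,2) (0,6) (3,3) (6,4) (4,5) (5,0) (1,1)
row 2: (6,6) (3,0) (2,5) (1,3) (0,1) (4,4) (5,2)
row 3: (4,0) (1,4) (5,1) (0,5) (6,2) (2,3) (3,6)
row 4: (1,1) (2,2) (6,4) (5,0) (3,3) (0,6) (4,5)
row 5: (5,5) (6,1) (1,0) (4,6) (2,4) (3,2) (0,3)
row 6: (3,3) (4,5) (0,6) (2,2) (5,0) (1,1) (6,4)
Orthogonality requires all 49 pairs distinct.
But the pair (1,1) repeats: cell (1,6) has L1 = 1, L2 = 1, and cell (4,0) has L1 = 1, L2 = 1.
A repeated pair means some other pair never occurs (only 35 distinct pairs out of 49), so the squares are not orthogonal.
Conclusion: NO.

NO


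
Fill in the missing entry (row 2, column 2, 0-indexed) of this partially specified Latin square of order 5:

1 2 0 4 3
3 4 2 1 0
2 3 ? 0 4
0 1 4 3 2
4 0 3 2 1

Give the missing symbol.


Row 2 contains symbols [0, 2, 3, 4] — missing [1].
Column 2 contains symbols [0, 2, 3, 4] — missing [1].
The missing symbol must appear in both missing sets; intersection = [1].
Therefore the hidden value is 1.

Missing value = 1.


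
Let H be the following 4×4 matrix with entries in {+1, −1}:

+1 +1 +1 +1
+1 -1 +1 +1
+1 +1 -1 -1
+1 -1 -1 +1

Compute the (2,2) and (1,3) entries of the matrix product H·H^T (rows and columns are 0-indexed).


Row 1 of H: [1, -1, 1, 1].
Row 2 of H: [1, 1, -1, -1].
Row 3 of H: [1, -1, -1, 1].
(H·H^T)[2][2] = Σ_j H[2][j]·H[2][j] = (1)² + (1)² + (-1)² + (-1)² = 1 + 1 + 1 + 1 = 4.
(H·H^T)[1][3] = Σ_j H[1][j]·H[3][j] = (1)·(1) + (-1)·(-1) + (1)·(-1) + (1)·(1) = 1 + 1 + -1 + 1 = 2.
Rows 1 and 3 are not orthogonal (dot product = 2 ≠ 0), so H is not a Hadamard matrix.

(2,2) entry = 4; (1,3) entry = 2.


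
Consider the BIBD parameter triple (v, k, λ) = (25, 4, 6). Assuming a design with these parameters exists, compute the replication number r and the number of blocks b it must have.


Any 2-(v, k, λ) BIBD satisfies two necessary conditions:
  (i)  Each point sits in r blocks, and counting incidences through any fixed point gives r(k − 1) = λ(v − 1), so r = λ(v − 1)/(k − 1).
  (ii) Total incidences bk = vr, so b = vr/k.
Step 1: r = λ(v − 1)/(k − 1) = 6·(25 − 1)/(4 − 1) = 6·24/3 = 144/3 = 48.
Step 2: b = vr/k = 25·48/4 = 1200/4 = 300.
Check integrality: r = 48 ∈ Z ✓, b = 300 ∈ Z ✓.
(These identities are necessary conditions: they determine r and b for any design with these parameters, but do not by themselves prove that one exists.)

r = 48, b = 300.


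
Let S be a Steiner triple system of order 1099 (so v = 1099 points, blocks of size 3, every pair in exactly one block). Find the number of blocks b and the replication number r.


An STS(v) is a 2-(v, 3, 1) BIBD: block size k = 3, λ = 1.
Replication: r(k − 1) = λ(v − 1) ⇒ r·2 = 1099 − 1 = 1098 ⇒ r = 549.
Block count: b = v(v − 1)/6 = 1099·1098/6 = 1206702/6 = 201117.

r = 549, b = 201117.


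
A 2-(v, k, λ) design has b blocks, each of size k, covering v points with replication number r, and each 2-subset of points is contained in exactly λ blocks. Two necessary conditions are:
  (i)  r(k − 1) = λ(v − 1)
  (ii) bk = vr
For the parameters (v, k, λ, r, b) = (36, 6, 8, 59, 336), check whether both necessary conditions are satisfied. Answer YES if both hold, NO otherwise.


Condition (i): r(k − 1) = 59·5 = 295; λ(v − 1) = 8·35 = 280. Match? NO.
Condition (ii): bk = 336·6 = 2016; vr = 36·59 = 2124. Match? NO.
Both conditions hold? NO.

NO


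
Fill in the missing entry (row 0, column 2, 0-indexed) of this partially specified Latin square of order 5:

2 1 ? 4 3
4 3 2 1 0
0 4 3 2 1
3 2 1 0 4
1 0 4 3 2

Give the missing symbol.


Row 0 contains symbols [1, 2, 3, 4] — missing [0].
Column 2 contains symbols [1, 2, 3, 4] — missing [0].
The missing symbol must appear in both missing sets; intersection = [0].
Therefore the hidden value is 0.

Missing value = 0.


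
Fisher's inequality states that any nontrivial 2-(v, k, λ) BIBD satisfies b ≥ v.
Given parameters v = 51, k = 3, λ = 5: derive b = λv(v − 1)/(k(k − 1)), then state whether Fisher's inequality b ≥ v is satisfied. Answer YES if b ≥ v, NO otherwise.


b = λv(v − 1)/(k(k − 1)) = 5·51·50/(3·2) = 12750/6 = 2125.
Compare with v = 51: b ≥ v, so Fisher's inequality holds.

YES


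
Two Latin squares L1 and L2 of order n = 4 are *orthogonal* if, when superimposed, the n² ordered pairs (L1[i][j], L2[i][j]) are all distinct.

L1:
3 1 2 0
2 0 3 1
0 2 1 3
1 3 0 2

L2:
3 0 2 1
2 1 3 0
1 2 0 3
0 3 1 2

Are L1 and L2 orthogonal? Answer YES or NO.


Form the n² = 16 superimposed pairs (L1[i][j], L2[i][j]), row by row (rows and columns indexed from 0):
row 0: (3,3) (1,0) (2,2) (0,1)
row 1: (2,2) (0,1) (3,3) (1,0)
row 2: (0,1) (2,2) (1,0) (3,3)
row 3: (1,0) (3,3) (0,1) (2,2)
Orthogonality requires all 16 pairs distinct.
But the pair (2,2) repeats: cell (0,2) has L1 = 2, L2 = 2, and cell (1,0) has L1 = 2, L2 = 2.
A repeated pair means some other pair never occurs (only 4 distinct pairs out of 16), so the squares are not orthogonal.
Conclusion: NO.

NO


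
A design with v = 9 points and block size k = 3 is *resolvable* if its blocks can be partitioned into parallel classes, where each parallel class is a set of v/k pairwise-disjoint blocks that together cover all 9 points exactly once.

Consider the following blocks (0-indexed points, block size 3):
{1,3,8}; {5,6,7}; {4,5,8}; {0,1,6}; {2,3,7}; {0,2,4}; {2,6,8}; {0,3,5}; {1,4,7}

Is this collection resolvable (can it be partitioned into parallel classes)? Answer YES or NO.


v = 9, block size k = 3, number of blocks = 9.
For resolvability, blocks must partition into parallel classes of size v/k = 3.
Total blocks must therefore be a multiple of 3: 9 = 3·3 + 0 ⇒ divisible ✓.
Greedy packing gives 3 candidate class(es). Each should be a full parallel class (size 3, covers all 9 points).
  Class 1 (3 blocks): {1,3,8}; {5,6,7}; {0,2,4}. Points covered: [0, 1, 2, 3, 4, 5, 6, 7, 8].
  Class 2 (3 blocks): {4,5,8}; {0,1,6}; {2,3,7}. Points covered: [0, 1, 2, 3, 4, 5, 6, 7, 8].
  Class 3 (3 blocks): {2,6,8}; {0,3,5}; {1,4,7}. Points covered: [0, 1, 2, 3, 4, 5, 6, 7, 8].
All classes full (size 3)? YES. All classes cover every point? YES.
Resolvable? YES.

YES


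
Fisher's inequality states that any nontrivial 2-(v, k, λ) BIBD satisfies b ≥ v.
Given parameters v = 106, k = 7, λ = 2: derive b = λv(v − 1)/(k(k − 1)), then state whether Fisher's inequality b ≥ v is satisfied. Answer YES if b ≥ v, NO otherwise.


r = λ(v − 1)/(k − 1) = 2·105/6 = 35.
b = vr/k = 106·35/7 = 530.
Fisher's inequality: b ≥ v ⇔ 530 ≥ 106? YES.

YES


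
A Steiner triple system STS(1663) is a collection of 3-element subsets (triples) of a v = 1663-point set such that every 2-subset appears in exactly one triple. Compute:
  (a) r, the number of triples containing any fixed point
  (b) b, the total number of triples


An STS(v) is a 2-(v, 3, 1) BIBD: block size k = 3, λ = 1.
Replication: r(k − 1) = λ(v − 1) ⇒ r·2 = 1663 − 1 = 1662 ⇒ r = 831.
Block count: b = v(v − 1)/6 = 1663·1662/6 = 2763906/6 = 460651.
(Check via bk = vr: 460651·3 = 1381953 = 1663·831 = 1381953 ✓.)

r = 831, b = 460651.


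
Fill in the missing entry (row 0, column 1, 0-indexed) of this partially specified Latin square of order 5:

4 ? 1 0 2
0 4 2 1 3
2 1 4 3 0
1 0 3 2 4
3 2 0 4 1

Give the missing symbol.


Row 0 contains symbols [0, 1, 2, 4] — missing [3].
Column 1 contains symbols [0, 1, 2, 4] — missing [3].
The missing symbol must appear in both missing sets; intersection = [3].
Therefore the hidden value is 3.

Missing value = 3.


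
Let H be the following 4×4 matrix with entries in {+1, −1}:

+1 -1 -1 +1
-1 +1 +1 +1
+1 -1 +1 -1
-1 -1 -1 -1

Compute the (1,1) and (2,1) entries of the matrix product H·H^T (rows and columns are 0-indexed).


Row 1 of H: [-1, 1, 1, 1].
Row 2 of H: [1, -1, 1, -1].
(H·H^T)[1][1] = Σ_j H[1][j]·H[1][j] = (-1)² + (1)² + (1)² + (1)² = 1 + 1 + 1 + 1 = 4.
(H·H^T)[2][1] = Σ_j H[2][j]·H[1][j] = (1)·(-1) + (-1)·(1) + (1)·(1) + (-1)·(1) = -1 + -1 + 1 + -1 = -2.
Rows 2 and 1 are not orthogonal (dot product = -2 ≠ 0), so H is not a Hadamard matrix.

(1,1) entry = 4; (2,1) entry = -2.


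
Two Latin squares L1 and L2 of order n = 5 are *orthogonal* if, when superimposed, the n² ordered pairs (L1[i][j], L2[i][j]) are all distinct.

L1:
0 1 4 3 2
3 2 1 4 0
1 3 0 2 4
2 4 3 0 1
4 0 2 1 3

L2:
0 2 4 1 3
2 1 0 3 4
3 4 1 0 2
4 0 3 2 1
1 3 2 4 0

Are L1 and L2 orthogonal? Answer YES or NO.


Form the n² = 25 superimposed pairs (L1[i][j], L2[i][j]), row by row (rows and columns indexed from 0):
row 0: (0,0) (1,2) (4,4) (3,1) (2,3)
row 1: (3,2) (2,1) (1,0) (4,3) (0,4)
row 2: (1,3) (3,4) (0,1) (2,0) (4,2)
row 3: (2,4) (4,0) (3,3) (0,2) (1,1)
row 4: (4,1) (0,3) (2,2) (1,4) (3,0)
Orthogonality requires all 25 pairs distinct.
Check by first coordinate: for each symbol s of L1, list the L2 entries in the n cells where L1 = s; they must all differ.
  L1 = 0: L2 entries (in reading order) 0, 4, 1, 2, 3 — all 5 distinct ✓
  L1 = 1: L2 entries (in reading order) 2, 0, 3, 1, 4 — all 5 distinct ✓
  L1 = 2: L2 entries (in reading order) 3, 1, 0, 4, 2 — all 5 distinct ✓
  L1 = 3: L2 entries (in reading order) 1, 2, 4, 3, 0 — all 5 distinct ✓
  L1 = 4: L2 entries (in reading order) 4, 3, 2, 0, 1 — all 5 distinct ✓
Every symbol of L1 meets every symbol of L2 exactly once, so all 25 pairs are distinct (25 of 25).
Conclusion: YES.

YES


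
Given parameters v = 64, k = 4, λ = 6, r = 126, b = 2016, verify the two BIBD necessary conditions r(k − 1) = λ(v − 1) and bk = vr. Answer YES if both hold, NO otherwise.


Condition (i): r(k − 1) = 126·3 = 378; λ(v − 1) = 6·63 = 378. Match? YES.
Condition (ii): bk = 2016·4 = 8064; vr = 64·126 = 8064. Match? YES.
Both conditions hold? YES.

YES


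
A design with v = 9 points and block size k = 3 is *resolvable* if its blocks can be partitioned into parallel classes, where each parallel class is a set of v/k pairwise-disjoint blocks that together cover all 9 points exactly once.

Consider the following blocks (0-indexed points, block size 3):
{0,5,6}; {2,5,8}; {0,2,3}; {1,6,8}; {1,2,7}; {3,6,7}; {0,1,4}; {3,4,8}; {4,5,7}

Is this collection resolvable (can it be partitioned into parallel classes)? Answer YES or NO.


v = 9, block size k = 3, number of blocks = 9.
For resolvability, blocks must partition into parallel classes of size v/k = 3.
Total blocks must therefore be a multiple of 3: 9 = 3·3 + 0 ⇒ divisible ✓.
Greedy packing gives 3 candidate class(es). Each should be a full parallel class (size 3, covers all 9 points).
  Class 1 (3 blocks): {0,5,6}; {1,2,7}; {3,4,8}. Points covered: [0, 1, 2, 3, 4, 5, 6, 7, 8].
  Class 2 (3 blocks): {2,5,8}; {3,6,7}; {0,1,4}. Points covered: [0, 1, 2, 3, 4, 5, 6, 7, 8].
  Class 3 (3 blocks): {0,2,3}; {1,6,8}; {4,5,7}. Points covered: [0, 1, 2, 3, 4, 5, 6, 7, 8].
All classes full (size 3)? YES. All classes cover every point? YES.
Resolvable? YES.

YES


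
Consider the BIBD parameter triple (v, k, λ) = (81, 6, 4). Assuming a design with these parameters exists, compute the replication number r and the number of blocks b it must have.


Any 2-(v, k, λ) BIBD satisfies two necessary conditions:
  (i)  Each point sits in r blocks, and counting incidences through any fixed point gives r(k − 1) = λ(v − 1), so r = λ(v − 1)/(k − 1).
  (ii) Total incidences bk = vr, so b = vr/k.
Step 1: r = λ(v − 1)/(k − 1) = 4·(81 − 1)/(6 − 1) = 4·80/5 = 320/5 = 64.
Step 2: b = vr/k = 81·64/6 = 5184/6 = 864.
Check integrality: r = 64 ∈ Z ✓, b = 864 ∈ Z ✓.
(These identities are necessary conditions: they determine r and b for any design with these parameters, but do not by themselves prove that one exists.)

r = 64, b = 864.


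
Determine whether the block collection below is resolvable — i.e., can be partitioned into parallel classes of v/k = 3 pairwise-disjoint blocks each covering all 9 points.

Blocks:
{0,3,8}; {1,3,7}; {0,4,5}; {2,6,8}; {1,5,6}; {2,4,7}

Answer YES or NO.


v = 9, block size k = 3, number of blocks = 6.
For resolvability, blocks must partition into parallel classes of size v/k = 3.
Total blocks must therefore be a multiple of 3: 6 = 3·2 + 0 ⇒ divisible ✓.
Greedy packing gives 2 candidate class(es). Each should be a full parallel class (size 3, covers all 9 points).
  Class 1 (3 blocks): {0,3,8}; {1,5,6}; {2,4,7}. Points covered: [0, 1, 2, 3, 4, 5, 6, 7, 8].
  Class 2 (3 blocks): {1,3,7}; {0,4,5}; {2,6,8}. Points covered: [0, 1, 2, 3, 4, 5, 6, 7, 8].
All classes full (size 3)? YES. All classes cover every point? YES.
Resolvable? YES.

YES


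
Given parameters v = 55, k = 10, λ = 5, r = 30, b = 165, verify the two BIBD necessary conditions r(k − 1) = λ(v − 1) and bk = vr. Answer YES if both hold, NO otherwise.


Condition (i): r(k − 1) = 30·9 = 270; λ(v − 1) = 5·54 = 270. Match? YES.
Condition (ii): bk = 165·10 = 1650; vr = 55·30 = 1650. Match? YES.
Both conditions hold? YES.

YES


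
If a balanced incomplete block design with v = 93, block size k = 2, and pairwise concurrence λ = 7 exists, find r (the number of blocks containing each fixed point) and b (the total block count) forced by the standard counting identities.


Any 2-(v, k, λ) BIBD satisfies two necessary conditions:
  (i)  Each point sits in r blocks, and counting incidences through any fixed point gives r(k − 1) = λ(v − 1), so r = λ(v − 1)/(k − 1).
  (ii) Total incidences bk = vr, so b = vr/k.
Step 1: r = λ(v − 1)/(k − 1) = 7·(93 − 1)/(2 − 1) = 7·92/1 = 644/1 = 644.
Step 2: b = vr/k = 93·644/2 = 59892/2 = 29946.
Check integrality: r = 644 ∈ Z ✓, b = 29946 ∈ Z ✓.
(These identities are necessary conditions: they determine r and b for any design with these parameters, but do not by themselves prove that one exists.)

r = 644, b = 29946.


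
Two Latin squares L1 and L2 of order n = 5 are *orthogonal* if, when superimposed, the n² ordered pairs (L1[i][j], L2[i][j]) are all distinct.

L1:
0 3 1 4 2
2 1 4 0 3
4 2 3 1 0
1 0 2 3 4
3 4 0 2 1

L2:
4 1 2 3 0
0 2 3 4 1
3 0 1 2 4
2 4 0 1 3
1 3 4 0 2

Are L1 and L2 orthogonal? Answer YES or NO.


Form the n² = 25 superimposed pairs (L1[i][j], L2[i][j]), row by row (rows and columns indexed from 0):
row 0: (0,4) (3,1) (1,2) (4,3) (2,0)
row 1: (2,0) (1,2) (4,3) (0,4) (3,1)
row 2: (4,3) (2,0) (3,1) (1,2) (0,4)
row 3: (1,2) (0,4) (2,0) (3,1) (4,3)
row 4: (3,1) (4,3) (0,4) (2,0) (1,2)
Orthogonality requires all 25 pairs distinct.
But the pair (2,0) repeats: cell (0,4) has L1 = 2, L2 = 0, and cell (1,0) has L1 = 2, L2 = 0.
A repeated pair means some other pair never occurs (only 5 distinct pairs out of 25), so the squares are not orthogonal.
Conclusion: NO.

NO


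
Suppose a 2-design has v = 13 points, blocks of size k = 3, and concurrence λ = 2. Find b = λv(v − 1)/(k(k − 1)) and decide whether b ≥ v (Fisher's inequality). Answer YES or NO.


r = λ(v − 1)/(k − 1) = 2·12/2 = 12.
b = vr/k = 13·12/3 = 52.
Fisher's inequality: b ≥ v ⇔ 52 ≥ 13? YES.

YES


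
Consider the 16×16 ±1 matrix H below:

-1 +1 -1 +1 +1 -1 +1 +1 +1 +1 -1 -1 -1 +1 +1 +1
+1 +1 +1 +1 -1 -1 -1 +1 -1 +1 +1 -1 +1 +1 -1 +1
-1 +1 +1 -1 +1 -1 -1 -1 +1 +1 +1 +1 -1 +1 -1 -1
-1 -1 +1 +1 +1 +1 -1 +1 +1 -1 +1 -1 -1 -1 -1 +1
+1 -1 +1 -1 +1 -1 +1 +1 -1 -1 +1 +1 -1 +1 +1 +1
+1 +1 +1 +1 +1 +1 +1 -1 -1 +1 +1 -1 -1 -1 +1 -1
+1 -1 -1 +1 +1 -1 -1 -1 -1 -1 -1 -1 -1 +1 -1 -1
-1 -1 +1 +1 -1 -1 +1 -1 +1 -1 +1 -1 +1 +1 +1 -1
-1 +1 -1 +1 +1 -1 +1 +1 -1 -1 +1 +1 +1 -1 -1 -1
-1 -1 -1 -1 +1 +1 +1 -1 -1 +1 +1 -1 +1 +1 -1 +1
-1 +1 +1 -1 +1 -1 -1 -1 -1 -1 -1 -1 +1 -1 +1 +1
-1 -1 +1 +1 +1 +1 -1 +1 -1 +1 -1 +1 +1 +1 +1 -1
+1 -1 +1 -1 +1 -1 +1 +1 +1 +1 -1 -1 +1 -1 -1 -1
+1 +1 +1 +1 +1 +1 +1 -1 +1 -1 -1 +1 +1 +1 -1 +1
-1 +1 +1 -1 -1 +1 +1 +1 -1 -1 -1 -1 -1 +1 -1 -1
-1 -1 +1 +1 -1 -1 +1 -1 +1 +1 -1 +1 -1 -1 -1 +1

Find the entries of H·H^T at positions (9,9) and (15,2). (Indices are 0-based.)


Row 2 of H: [-1, 1, 1, -1, 1, -1, -1, -1, 1, 1, 1, 1, -1, 1, -1, -1].
Row 9 of H: [-1, -1, -1, -1, 1, 1, 1, -1, -1, 1, 1, -1, 1, 1, -1, 1].
Row 15 of H: [-1, -1, 1, 1, -1, -1, 1, -1, 1, 1, -1, 1, -1, -1, -1, 1].
(H·H^T)[9][9] = Σ_j H[9][j]·H[9][j] = (-1)² + (-1)² + (-1)² + (-1)² + (1)² + (1)² + (1)² + (-1)² + (-1)² + (1)² + (1)² + (-1)² + (1)² + (1)² + (-1)² + (1)² = 1 + 1 + 1 + 1 + 1 + 1 + 1 + 1 + 1 + 1 + 1 + 1 + 1 + 1 + 1 + 1 = 16.
(H·H^T)[15][2] = Σ_j H[15][j]·H[2][j] = (-1)·(-1) + (-1)·(1) + (1)·(1) + (1)·(-1) + (-1)·(1) + (-1)·(-1) + (1)·(-1) + (-1)·(-1) + (1)·(1) + (1)·(1) + (-1)·(1) + (1)·(1) + (-1)·(-1) + (-1)·(1) + (-1)·(-1) + (1)·(-1) = 1 + -1 + 1 + -1 + -1 + 1 + -1 + 1 + 1 + 1 + -1 + 1 + 1 + -1 + 1 + -1 = 2.
Rows 15 and 2 are not orthogonal (dot product = 2 ≠ 0), so H is not a Hadamard matrix.

(9,9) entry = 16; (15,2) entry = 2.


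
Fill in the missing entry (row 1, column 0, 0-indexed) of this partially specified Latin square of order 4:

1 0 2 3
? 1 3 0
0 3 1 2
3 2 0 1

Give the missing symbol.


Row 1 contains symbols [0, 1, 3] — missing [2].
Column 0 contains symbols [0, 1, 3] — missing [2].
The missing symbol must appear in both missing sets; intersection = [2].
Therefore the hidden value is 2.

Missing value = 2.


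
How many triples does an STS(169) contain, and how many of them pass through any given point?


An STS(v) is a 2-(v, 3, 1) BIBD: block size k = 3, λ = 1.
Replication: r(k − 1) = λ(v − 1) ⇒ r·2 = 169 − 1 = 168 ⇒ r = 84.
Block count: bk = vr ⇒ b·3 = 169·84 = 14196 ⇒ b = 4732.

r = 84, b = 4732.


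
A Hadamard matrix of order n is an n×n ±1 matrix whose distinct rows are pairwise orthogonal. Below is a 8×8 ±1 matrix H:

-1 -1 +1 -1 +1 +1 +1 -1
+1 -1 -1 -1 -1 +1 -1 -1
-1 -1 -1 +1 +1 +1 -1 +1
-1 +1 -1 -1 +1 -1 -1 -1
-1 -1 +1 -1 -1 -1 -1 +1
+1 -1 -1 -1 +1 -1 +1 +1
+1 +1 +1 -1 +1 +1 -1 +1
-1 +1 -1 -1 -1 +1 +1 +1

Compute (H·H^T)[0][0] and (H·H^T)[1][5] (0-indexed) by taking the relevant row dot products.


Row 0 of H: [-1, -1, 1, -1, 1, 1, 1, -1].
Row 1 of H: [1, -1, -1, -1, -1, 1, -1, -1].
Row 5 of H: [1, -1, -1, -1, 1, -1, 1, 1].
(H·H^T)[0][0] = Σ_j H[0][j]·H[0][j] = (-1)² + (-1)² + (1)² + (-1)² + (1)² + (1)² + (1)² + (-1)² = 1 + 1 + 1 + 1 + 1 + 1 + 1 + 1 = 8.
(H·H^T)[1][5] = Σ_j H[1][j]·H[5][j] = (1)·(1) + (-1)·(-1) + (-1)·(-1) + (-1)·(-1) + (-1)·(1) + (1)·(-1) + (-1)·(1) + (-1)·(1) = 1 + 1 + 1 + 1 + -1 + -1 + -1 + -1 = 0.
So rows 1 and 5 are orthogonal; the diagonal entry equals n = 8.

(0,0) entry = 8; (1,5) entry = 0.


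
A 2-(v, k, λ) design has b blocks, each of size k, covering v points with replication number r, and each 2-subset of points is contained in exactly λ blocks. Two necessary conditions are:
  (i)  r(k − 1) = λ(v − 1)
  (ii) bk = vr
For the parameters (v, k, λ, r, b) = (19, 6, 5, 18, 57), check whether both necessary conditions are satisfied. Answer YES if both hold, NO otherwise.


Condition (i): r(k − 1) = 18·5 = 90; λ(v − 1) = 5·18 = 90. Match? YES.
Condition (ii): bk = 57·6 = 342; vr = 19·18 = 342. Match? YES.
Both conditions hold? YES.

YES


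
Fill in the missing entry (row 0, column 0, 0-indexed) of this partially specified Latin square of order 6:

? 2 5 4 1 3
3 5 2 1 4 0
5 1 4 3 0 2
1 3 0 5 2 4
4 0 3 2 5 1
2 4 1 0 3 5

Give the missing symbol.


Row 0 contains symbols [1, 2, 3, 4, 5] — missing [0].
Column 0 contains symbols [1, 2, 3, 4, 5] — missing [0].
The missing symbol must appear in both missing sets; intersection = [0].
Therefore the hidden value is 0.

Missing value = 0.


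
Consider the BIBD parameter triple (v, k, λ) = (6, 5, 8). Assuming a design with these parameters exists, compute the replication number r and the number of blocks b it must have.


Any 2-(v, k, λ) BIBD satisfies two necessary conditions:
  (i)  Each point sits in r blocks, and counting incidences through any fixed point gives r(k − 1) = λ(v − 1), so r = λ(v − 1)/(k − 1).
  (ii) Total incidences bk = vr, so b = vr/k.
Step 1: r = λ(v − 1)/(k − 1) = 8·(6 − 1)/(5 − 1) = 8·5/4 = 40/4 = 10.
Step 2: b = vr/k = 6·10/5 = 60/5 = 12.
Check integrality: r = 10 ∈ Z ✓, b = 12 ∈ Z ✓.
(These identities are necessary conditions: they determine r and b for any design with these parameters, but do not by themselves prove that one exists.)

r = 10, b = 12.


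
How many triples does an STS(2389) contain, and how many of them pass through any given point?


An STS(v) is a 2-(v, 3, 1) BIBD: block size k = 3, λ = 1.
Replication: r(k − 1) = λ(v − 1) ⇒ r·2 = 2389 − 1 = 2388 ⇒ r = 1194.
Block count: b = v(v − 1)/6 = 2389·2388/6 = 5704932/6 = 950822.

r = 1194, b = 950822.


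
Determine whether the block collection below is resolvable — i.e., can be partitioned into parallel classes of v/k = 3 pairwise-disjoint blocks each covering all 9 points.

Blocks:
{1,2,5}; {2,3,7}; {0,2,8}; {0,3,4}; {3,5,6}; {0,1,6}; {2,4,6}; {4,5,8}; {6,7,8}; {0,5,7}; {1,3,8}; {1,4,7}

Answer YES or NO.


v = 9, block size k = 3, number of blocks = 12.
For resolvability, blocks must partition into parallel classes of size v/k = 3.
Total blocks must therefore be a multiple of 3: 12 = 3·4 + 0 ⇒ divisible ✓.
Greedy packing gives 4 candidate class(es). Each should be a full parallel class (size 3, covers all 9 points).
  Class 1 (3 blocks): {1,2,5}; {0,3,4}; {6,7,8}. Points covered: [0, 1, 2, 3, 4, 5, 6, 7, 8].
  Class 2 (3 blocks): {2,3,7}; {0,1,6}; {4,5,8}. Points covered: [0, 1, 2, 3, 4, 5, 6, 7, 8].
  Class 3 (3 blocks): {0,2,8}; {3,5,6}; {1,4,7}. Points covered: [0, 1, 2, 3, 4, 5, 6, 7, 8].
  Class 4 (3 blocks): {2,4,6}; {0,5,7}; {1,3,8}. Points covered: [0, 1, 2, 3, 4, 5, 6, 7, 8].
All classes full (size 3)? YES. All classes cover every point? YES.
Resolvable? YES.

YES


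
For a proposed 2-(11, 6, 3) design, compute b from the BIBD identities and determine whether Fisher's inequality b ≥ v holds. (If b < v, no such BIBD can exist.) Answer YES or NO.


b = λv(v − 1)/(k(k − 1)) = 3·11·10/(6·5) = 330/30 = 11.
Compare with v = 11: b ≥ v, so Fisher's inequality holds.

YES


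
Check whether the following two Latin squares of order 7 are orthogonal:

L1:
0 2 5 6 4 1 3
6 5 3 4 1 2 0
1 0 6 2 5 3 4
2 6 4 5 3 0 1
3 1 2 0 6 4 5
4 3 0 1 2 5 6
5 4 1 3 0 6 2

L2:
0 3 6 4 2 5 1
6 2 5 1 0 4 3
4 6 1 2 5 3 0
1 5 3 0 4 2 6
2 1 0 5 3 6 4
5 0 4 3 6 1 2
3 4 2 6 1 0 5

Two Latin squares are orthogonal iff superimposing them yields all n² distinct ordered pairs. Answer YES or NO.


Form the n² = 49 superimposed pairs (L1[i][j], L2[i][j]), row by row (rows and columns indexed from 0):
row 0: (0,0) (2,3) (5,6) (6,4) (4,2) (1,5) (3,1)
row 1: (6,6) (5,2) (3,5) (4,1) (1,0) (2,4) (0,3)
row 2: (1,4) (0,6) (6,1) (2,2) (5,5) (3,3) (4,0)
row 3: (2,1) (6,5) (4,3) (5,0) (3,4) (0,2) (1,6)
row 4: (3,2) (1,1) (2,0) (0,5) (6,3) (4,6) (5,4)
row 5: (4,5) (3,0) (0,4) (1,3) (2,6) (5,1) (6,2)
row 6: (5,3) (4,4) (1,2) (3,6) (0,1) (6,0) (2,5)
Orthogonality requires all 49 pairs distinct.
Check by first coordinate: for each symbol s of L1, list the L2 entries in the n cells where L1 = s; they must all differ.
  L1 = 0: L2 entries (in reading order) 0, 3, 6, 2, 5, 4, 1 — all 7 distinct ✓
  L1 = 1: L2 entries (in reading order) 5, 0, 4, 6, 1, 3, 2 — all 7 distinct ✓
  L1 = 2: L2 entries (in reading order) 3, 4, 2, 1, 0, 6, 5 — all 7 distinct ✓
  L1 = 3: L2 entries (in reading order) 1, 5, 3, 4, 2, 0, 6 — all 7 distinct ✓
  L1 = 4: L2 entries (in reading order) 2, 1, 0, 3, 6, 5, 4 — all 7 distinct ✓
  L1 = 5: L2 entries (in reading order) 6, 2, 5, 0, 4, 1, 3 — all 7 distinct ✓
  L1 = 6: L2 entries (in reading order) 4, 6, 1, 5, 3, 2, 0 — all 7 distinct ✓
Every symbol of L1 meets every symbol of L2 exactly once, so all 49 pairs are distinct (49 of 49).
Conclusion: YES.

YES
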